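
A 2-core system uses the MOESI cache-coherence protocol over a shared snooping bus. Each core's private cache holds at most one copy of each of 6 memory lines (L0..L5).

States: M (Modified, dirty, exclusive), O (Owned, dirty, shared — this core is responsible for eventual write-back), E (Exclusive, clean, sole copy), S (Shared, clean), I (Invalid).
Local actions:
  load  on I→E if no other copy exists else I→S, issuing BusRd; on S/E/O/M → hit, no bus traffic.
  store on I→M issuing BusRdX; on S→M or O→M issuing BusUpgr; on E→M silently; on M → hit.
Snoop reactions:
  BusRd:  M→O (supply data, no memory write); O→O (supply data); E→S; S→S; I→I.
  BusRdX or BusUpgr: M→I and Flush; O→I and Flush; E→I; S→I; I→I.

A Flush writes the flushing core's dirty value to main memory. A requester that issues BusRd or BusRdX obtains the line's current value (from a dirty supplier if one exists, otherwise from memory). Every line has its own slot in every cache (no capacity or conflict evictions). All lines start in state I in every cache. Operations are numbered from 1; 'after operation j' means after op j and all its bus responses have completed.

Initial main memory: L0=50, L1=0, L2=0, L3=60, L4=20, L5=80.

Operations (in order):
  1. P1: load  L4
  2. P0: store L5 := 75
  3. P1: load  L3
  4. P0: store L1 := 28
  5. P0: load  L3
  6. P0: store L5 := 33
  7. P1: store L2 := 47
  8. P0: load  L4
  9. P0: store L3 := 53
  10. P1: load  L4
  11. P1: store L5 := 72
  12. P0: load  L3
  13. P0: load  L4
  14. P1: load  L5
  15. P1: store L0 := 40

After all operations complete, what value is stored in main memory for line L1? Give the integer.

1. P1: load  L4  bus=[BusRd]  L4: P0=I P1=E  mem[L4]=20
2. P0: store L5 := 75  bus=[BusRdX]  L5: P0=M P1=I  mem[L5]=80
3. P1: load  L3  bus=[BusRd]  L3: P0=I P1=E  mem[L3]=60
4. P0: store L1 := 28  bus=[BusRdX]  L1: P0=M P1=I  mem[L1]=0
5. P0: load  L3  bus=[BusRd]  L3: P0=S P1=S  mem[L3]=60
6. P0: store L5 := 33  bus=[-]  L5: P0=M P1=I  mem[L5]=80
7. P1: store L2 := 47  bus=[BusRdX]  L2: P0=I P1=M  mem[L2]=0
8. P0: load  L4  bus=[BusRd]  L4: P0=S P1=S  mem[L4]=20
9. P0: store L3 := 53  bus=[BusUpgr]  L3: P0=M P1=I  mem[L3]=60
10. P1: load  L4  bus=[-]  L4: P0=S P1=S  mem[L4]=20
11. P1: store L5 := 72  bus=[BusRdX,Flush]  L5: P0=I P1=M  mem[L5]=33
12. P0: load  L3  bus=[-]  L3: P0=M P1=I  mem[L3]=60
13. P0: load  L4  bus=[-]  L4: P0=S P1=S  mem[L4]=20
14. P1: load  L5  bus=[-]  L5: P0=I P1=M  mem[L5]=33
15. P1: store L0 := 40  bus=[BusRdX]  L0: P0=I P1=M  mem[L0]=50

memory[L1] = 0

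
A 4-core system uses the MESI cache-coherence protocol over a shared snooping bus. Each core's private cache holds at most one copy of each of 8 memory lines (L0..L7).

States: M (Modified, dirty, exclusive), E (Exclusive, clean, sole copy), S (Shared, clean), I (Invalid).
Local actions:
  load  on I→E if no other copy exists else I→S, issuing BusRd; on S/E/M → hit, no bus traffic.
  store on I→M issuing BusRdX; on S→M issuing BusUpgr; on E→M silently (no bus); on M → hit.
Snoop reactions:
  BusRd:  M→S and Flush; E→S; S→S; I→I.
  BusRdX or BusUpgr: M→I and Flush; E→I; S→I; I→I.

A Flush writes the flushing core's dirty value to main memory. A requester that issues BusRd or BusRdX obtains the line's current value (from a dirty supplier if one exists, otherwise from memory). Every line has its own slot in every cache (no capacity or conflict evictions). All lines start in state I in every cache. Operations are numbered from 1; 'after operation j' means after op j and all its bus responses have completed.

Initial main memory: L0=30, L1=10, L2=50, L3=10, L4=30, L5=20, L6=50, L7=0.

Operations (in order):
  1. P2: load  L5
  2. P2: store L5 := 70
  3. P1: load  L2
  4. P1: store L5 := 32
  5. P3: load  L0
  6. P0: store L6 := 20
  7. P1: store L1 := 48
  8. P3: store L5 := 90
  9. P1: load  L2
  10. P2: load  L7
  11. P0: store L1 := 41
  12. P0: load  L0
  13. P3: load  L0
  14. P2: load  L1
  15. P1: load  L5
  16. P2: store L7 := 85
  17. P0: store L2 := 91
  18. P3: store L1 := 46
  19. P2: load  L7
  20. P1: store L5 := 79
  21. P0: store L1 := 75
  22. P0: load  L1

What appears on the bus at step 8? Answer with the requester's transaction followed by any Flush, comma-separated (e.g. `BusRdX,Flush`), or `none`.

bus = BusRdX,Flush

step 1: P2: load  L5  ⟶  IIEI  (L5)  txn=BusRd  M[L5]=20
step 2: P2: store L5 := 70  ⟶  IIMI  (L5)  txn=∅  M[L5]=20
step 3: P1: load  L2  ⟶  IEII  (L2)  txn=BusRd  M[L2]=50
step 4: P1: store L5 := 32  ⟶  IMII  (L5)  txn=BusRdX+Flush  M[L5]=70
step 5: P3: load  L0  ⟶  IIIE  (L0)  txn=BusRd  M[L0]=30
step 6: P0: store L6 := 20  ⟶  MIII  (L6)  txn=BusRdX  M[L6]=50
step 7: P1: store L1 := 48  ⟶  IMII  (L1)  txn=BusRdX  M[L1]=10
step 8: P3: store L5 := 90  ⟶  IIIM  (L5)  txn=BusRdX+Flush  M[L5]=32
step 9: P1: load  L2  ⟶  IEII  (L2)  txn=∅  M[L2]=50
step 10: P2: load  L7  ⟶  IIEI  (L7)  txn=BusRd  M[L7]=0
step 11: P0: store L1 := 41  ⟶  MIII  (L1)  txn=BusRdX+Flush  M[L1]=48
step 12: P0: load  L0  ⟶  SIIS  (L0)  txn=BusRd  M[L0]=30
step 13: P3: load  L0  ⟶  SIIS  (L0)  txn=∅  M[L0]=30
step 14: P2: load  L1  ⟶  SISI  (L1)  txn=BusRd+Flush  M[L1]=41
step 15: P1: load  L5  ⟶  ISIS  (L5)  txn=BusRd+Flush  M[L5]=90
step 16: P2: store L7 := 85  ⟶  IIMI  (L7)  txn=∅  M[L7]=0
step 17: P0: store L2 := 91  ⟶  MIII  (L2)  txn=BusRdX  M[L2]=50
step 18: P3: store L1 := 46  ⟶  IIIM  (L1)  txn=BusRdX  M[L1]=41
step 19: P2: load  L7  ⟶  IIMI  (L7)  txn=∅  M[L7]=0
step 20: P1: store L5 := 79  ⟶  IMII  (L5)  txn=BusUpgr  M[L5]=90
step 21: P0: store L1 := 75  ⟶  MIII  (L1)  txn=BusRdX+Flush  M[L1]=46
step 22: P0: load  L1  ⟶  MIII  (L1)  txn=∅  M[L1]=46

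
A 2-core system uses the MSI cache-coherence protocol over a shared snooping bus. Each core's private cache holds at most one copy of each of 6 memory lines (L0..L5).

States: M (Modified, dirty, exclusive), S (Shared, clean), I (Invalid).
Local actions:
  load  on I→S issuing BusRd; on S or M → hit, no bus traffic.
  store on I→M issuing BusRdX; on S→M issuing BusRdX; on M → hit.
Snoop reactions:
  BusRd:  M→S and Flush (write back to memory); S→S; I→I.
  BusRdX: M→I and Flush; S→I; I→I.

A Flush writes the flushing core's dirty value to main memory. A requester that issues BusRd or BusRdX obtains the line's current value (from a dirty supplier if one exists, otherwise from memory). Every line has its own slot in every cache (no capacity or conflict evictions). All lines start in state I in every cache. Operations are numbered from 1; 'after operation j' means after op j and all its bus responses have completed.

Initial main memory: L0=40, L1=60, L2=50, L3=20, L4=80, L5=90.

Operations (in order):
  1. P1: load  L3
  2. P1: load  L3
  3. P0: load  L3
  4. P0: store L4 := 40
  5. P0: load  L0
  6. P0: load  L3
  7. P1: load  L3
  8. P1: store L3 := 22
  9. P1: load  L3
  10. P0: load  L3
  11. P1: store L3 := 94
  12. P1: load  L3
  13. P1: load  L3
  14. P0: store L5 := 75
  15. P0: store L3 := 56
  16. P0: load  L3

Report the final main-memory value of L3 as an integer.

memory[L3] = 94

1. P1: load  L3  bus=[BusRd]  L3: P0=I P1=S  mem[L3]=20
2. P1: load  L3  bus=[-]  L3: P0=I P1=S  mem[L3]=20
3. P0: load  L3  bus=[BusRd]  L3: P0=S P1=S  mem[L3]=20
4. P0: store L4 := 40  bus=[BusRdX]  L4: P0=M P1=I  mem[L4]=80
5. P0: load  L0  bus=[BusRd]  L0: P0=S P1=I  mem[L0]=40
6. P0: load  L3  bus=[-]  L3: P0=S P1=S  mem[L3]=20
7. P1: load  L3  bus=[-]  L3: P0=S P1=S  mem[L3]=20
8. P1: store L3 := 22  bus=[BusRdX]  L3: P0=I P1=M  mem[L3]=20
9. P1: load  L3  bus=[-]  L3: P0=I P1=M  mem[L3]=20
10. P0: load  L3  bus=[BusRd,Flush]  L3: P0=S P1=S  mem[L3]=22
11. P1: store L3 := 94  bus=[BusRdX]  L3: P0=I P1=M  mem[L3]=22
12. P1: load  L3  bus=[-]  L3: P0=I P1=M  mem[L3]=22
13. P1: load  L3  bus=[-]  L3: P0=I P1=M  mem[L3]=22
14. P0: store L5 := 75  bus=[BusRdX]  L5: P0=M P1=I  mem[L5]=90
15. P0: store L3 := 56  bus=[BusRdX,Flush]  L3: P0=M P1=I  mem[L3]=94
16. P0: load  L3  bus=[-]  L3: P0=M P1=I  mem[L3]=94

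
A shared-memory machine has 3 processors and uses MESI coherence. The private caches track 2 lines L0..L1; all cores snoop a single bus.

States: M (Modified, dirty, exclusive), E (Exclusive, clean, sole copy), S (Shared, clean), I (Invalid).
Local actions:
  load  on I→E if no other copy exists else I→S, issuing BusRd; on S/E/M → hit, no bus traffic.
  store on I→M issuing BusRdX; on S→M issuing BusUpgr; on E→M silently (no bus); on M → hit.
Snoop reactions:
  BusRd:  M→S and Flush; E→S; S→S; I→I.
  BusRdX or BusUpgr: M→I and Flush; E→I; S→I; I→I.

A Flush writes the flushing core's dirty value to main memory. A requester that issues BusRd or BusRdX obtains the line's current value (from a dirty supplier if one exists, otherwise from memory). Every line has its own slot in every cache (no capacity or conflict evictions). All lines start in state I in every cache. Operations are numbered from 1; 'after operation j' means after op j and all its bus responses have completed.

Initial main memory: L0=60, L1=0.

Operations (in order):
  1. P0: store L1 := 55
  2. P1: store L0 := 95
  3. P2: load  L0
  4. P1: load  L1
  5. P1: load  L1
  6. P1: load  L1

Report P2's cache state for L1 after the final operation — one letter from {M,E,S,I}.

[1] P0: store L1 := 55 | P0:M(55), P1:I, P2:I | bus: BusRdX
[2] P1: store L0 := 95 | P0:I, P1:M(95), P2:I | bus: BusRdX
[3] P2: load  L0 | P0:I, P1:S(95), P2:S(95) | bus: BusRd,Flush
[4] P1: load  L1 | P0:S(55), P1:S(55), P2:I | bus: BusRd,Flush
[5] P1: load  L1 | P0:S(55), P1:S(55), P2:I | bus: none
[6] P1: load  L1 | P0:S(55), P1:S(55), P2:I | bus: none

state = I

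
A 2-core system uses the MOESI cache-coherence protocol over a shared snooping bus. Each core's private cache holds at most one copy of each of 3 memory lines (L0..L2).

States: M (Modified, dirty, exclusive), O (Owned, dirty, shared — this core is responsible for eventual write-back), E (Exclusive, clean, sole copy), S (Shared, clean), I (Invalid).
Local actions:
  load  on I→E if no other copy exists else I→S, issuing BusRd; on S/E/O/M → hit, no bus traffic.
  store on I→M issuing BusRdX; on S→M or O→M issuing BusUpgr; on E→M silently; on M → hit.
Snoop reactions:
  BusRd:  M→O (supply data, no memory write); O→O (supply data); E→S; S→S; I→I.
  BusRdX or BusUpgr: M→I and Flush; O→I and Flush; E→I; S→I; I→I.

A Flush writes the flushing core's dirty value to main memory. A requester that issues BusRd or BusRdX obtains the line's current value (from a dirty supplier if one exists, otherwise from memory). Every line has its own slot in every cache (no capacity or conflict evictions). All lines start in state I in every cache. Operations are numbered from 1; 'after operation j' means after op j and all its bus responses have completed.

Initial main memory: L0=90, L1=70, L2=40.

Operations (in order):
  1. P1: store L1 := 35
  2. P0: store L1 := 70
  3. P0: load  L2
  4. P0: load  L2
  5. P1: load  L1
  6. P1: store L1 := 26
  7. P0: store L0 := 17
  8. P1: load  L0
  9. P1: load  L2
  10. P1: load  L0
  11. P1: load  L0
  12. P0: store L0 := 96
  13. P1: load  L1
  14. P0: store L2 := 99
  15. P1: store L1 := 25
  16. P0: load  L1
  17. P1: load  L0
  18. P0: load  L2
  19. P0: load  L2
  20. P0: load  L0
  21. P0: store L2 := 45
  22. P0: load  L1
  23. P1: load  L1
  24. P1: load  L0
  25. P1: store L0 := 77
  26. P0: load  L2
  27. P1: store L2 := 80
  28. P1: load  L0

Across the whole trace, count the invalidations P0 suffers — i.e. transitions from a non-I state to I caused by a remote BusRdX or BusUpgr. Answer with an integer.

invalidations = 3

step 1: P1: store L1 := 35  ⟶  IM  (L1)  txn=BusRdX  M[L1]=70
step 2: P0: store L1 := 70  ⟶  MI  (L1)  txn=BusRdX+Flush  M[L1]=35
step 3: P0: load  L2  ⟶  EI  (L2)  txn=BusRd  M[L2]=40
step 4: P0: load  L2  ⟶  EI  (L2)  txn=∅  M[L2]=40
step 5: P1: load  L1  ⟶  OS  (L1)  txn=BusRd  M[L1]=35
step 6: P1: store L1 := 26  ⟶  IM  (L1)  txn=BusUpgr+Flush  M[L1]=70
step 7: P0: store L0 := 17  ⟶  MI  (L0)  txn=BusRdX  M[L0]=90
step 8: P1: load  L0  ⟶  OS  (L0)  txn=BusRd  M[L0]=90
step 9: P1: load  L2  ⟶  SS  (L2)  txn=BusRd  M[L2]=40
step 10: P1: load  L0  ⟶  OS  (L0)  txn=∅  M[L0]=90
step 11: P1: load  L0  ⟶  OS  (L0)  txn=∅  M[L0]=90
step 12: P0: store L0 := 96  ⟶  MI  (L0)  txn=BusUpgr  M[L0]=90
step 13: P1: load  L1  ⟶  IM  (L1)  txn=∅  M[L1]=70
step 14: P0: store L2 := 99  ⟶  MI  (L2)  txn=BusUpgr  M[L2]=40
step 15: P1: store L1 := 25  ⟶  IM  (L1)  txn=∅  M[L1]=70
step 16: P0: load  L1  ⟶  SO  (L1)  txn=BusRd  M[L1]=70
step 17: P1: load  L0  ⟶  OS  (L0)  txn=BusRd  M[L0]=90
step 18: P0: load  L2  ⟶  MI  (L2)  txn=∅  M[L2]=40
step 19: P0: load  L2  ⟶  MI  (L2)  txn=∅  M[L2]=40
step 20: P0: load  L0  ⟶  OS  (L0)  txn=∅  M[L0]=90
step 21: P0: store L2 := 45  ⟶  MI  (L2)  txn=∅  M[L2]=40
step 22: P0: load  L1  ⟶  SO  (L1)  txn=∅  M[L1]=70
step 23: P1: load  L1  ⟶  SO  (L1)  txn=∅  M[L1]=70
step 24: P1: load  L0  ⟶  OS  (L0)  txn=∅  M[L0]=90
step 25: P1: store L0 := 77  ⟶  IM  (L0)  txn=BusUpgr+Flush  M[L0]=96
step 26: P0: load  L2  ⟶  MI  (L2)  txn=∅  M[L2]=40
step 27: P1: store L2 := 80  ⟶  IM  (L2)  txn=BusRdX+Flush  M[L2]=45
step 28: P1: load  L0  ⟶  IM  (L0)  txn=∅  M[L0]=96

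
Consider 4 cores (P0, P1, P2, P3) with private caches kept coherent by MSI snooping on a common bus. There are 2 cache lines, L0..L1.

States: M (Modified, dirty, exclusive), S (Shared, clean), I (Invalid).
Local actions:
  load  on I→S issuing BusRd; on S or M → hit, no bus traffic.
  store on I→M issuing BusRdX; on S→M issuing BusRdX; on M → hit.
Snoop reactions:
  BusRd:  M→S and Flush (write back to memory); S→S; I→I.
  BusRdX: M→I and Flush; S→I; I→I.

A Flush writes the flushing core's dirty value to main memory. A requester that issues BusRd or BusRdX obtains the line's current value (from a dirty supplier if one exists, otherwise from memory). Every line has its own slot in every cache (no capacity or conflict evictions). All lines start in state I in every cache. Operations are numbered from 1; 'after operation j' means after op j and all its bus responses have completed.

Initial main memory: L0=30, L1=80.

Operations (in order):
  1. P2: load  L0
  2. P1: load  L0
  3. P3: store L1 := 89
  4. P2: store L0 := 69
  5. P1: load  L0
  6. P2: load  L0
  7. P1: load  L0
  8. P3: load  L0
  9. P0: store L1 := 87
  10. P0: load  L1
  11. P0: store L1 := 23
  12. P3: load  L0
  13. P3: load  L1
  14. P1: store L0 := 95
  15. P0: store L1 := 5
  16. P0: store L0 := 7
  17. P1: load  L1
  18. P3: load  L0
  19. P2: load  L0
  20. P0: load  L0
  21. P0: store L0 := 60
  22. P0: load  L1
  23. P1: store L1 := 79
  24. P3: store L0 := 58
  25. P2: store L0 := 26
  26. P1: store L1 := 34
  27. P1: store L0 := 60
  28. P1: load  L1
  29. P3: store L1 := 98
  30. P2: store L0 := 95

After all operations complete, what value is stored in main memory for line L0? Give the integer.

[1] P2: load  L0 | P0:I, P1:I, P2:S(30), P3:I | bus: BusRd
[2] P1: load  L0 | P0:I, P1:S(30), P2:S(30), P3:I | bus: BusRd
[3] P3: store L1 := 89 | P0:I, P1:I, P2:I, P3:M(89) | bus: BusRdX
[4] P2: store L0 := 69 | P0:I, P1:I, P2:M(69), P3:I | bus: BusRdX
[5] P1: load  L0 | P0:I, P1:S(69), P2:S(69), P3:I | bus: BusRd,Flush
[6] P2: load  L0 | P0:I, P1:S(69), P2:S(69), P3:I | bus: none
[7] P1: load  L0 | P0:I, P1:S(69), P2:S(69), P3:I | bus: none
[8] P3: load  L0 | P0:I, P1:S(69), P2:S(69), P3:S(69) | bus: BusRd
[9] P0: store L1 := 87 | P0:M(87), P1:I, P2:I, P3:I | bus: BusRdX,Flush
[10] P0: load  L1 | P0:M(87), P1:I, P2:I, P3:I | bus: none
[11] P0: store L1 := 23 | P0:M(23), P1:I, P2:I, P3:I | bus: none
[12] P3: load  L0 | P0:I, P1:S(69), P2:S(69), P3:S(69) | bus: none
[13] P3: load  L1 | P0:S(23), P1:I, P2:I, P3:S(23) | bus: BusRd,Flush
[14] P1: store L0 := 95 | P0:I, P1:M(95), P2:I, P3:I | bus: BusRdX
[15] P0: store L1 := 5 | P0:M(5), P1:I, P2:I, P3:I | bus: BusRdX
[16] P0: store L0 := 7 | P0:M(7), P1:I, P2:I, P3:I | bus: BusRdX,Flush
[17] P1: load  L1 | P0:S(5), P1:S(5), P2:I, P3:I | bus: BusRd,Flush
[18] P3: load  L0 | P0:S(7), P1:I, P2:I, P3:S(7) | bus: BusRd,Flush
[19] P2: load  L0 | P0:S(7), P1:I, P2:S(7), P3:S(7) | bus: BusRd
[20] P0: load  L0 | P0:S(7), P1:I, P2:S(7), P3:S(7) | bus: none
[21] P0: store L0 := 60 | P0:M(60), P1:I, P2:I, P3:I | bus: BusRdX
[22] P0: load  L1 | P0:S(5), P1:S(5), P2:I, P3:I | bus: none
[23] P1: store L1 := 79 | P0:I, P1:M(79), P2:I, P3:I | bus: BusRdX
[24] P3: store L0 := 58 | P0:I, P1:I, P2:I, P3:M(58) | bus: BusRdX,Flush
[25] P2: store L0 := 26 | P0:I, P1:I, P2:M(26), P3:I | bus: BusRdX,Flush
[26] P1: store L1 := 34 | P0:I, P1:M(34), P2:I, P3:I | bus: none
[27] P1: store L0 := 60 | P0:I, P1:M(60), P2:I, P3:I | bus: BusRdX,Flush
[28] P1: load  L1 | P0:I, P1:M(34), P2:I, P3:I | bus: none
[29] P3: store L1 := 98 | P0:I, P1:I, P2:I, P3:M(98) | bus: BusRdX,Flush
[30] P2: store L0 := 95 | P0:I, P1:I, P2:M(95), P3:I | bus: BusRdX,Flush

memory[L0] = 60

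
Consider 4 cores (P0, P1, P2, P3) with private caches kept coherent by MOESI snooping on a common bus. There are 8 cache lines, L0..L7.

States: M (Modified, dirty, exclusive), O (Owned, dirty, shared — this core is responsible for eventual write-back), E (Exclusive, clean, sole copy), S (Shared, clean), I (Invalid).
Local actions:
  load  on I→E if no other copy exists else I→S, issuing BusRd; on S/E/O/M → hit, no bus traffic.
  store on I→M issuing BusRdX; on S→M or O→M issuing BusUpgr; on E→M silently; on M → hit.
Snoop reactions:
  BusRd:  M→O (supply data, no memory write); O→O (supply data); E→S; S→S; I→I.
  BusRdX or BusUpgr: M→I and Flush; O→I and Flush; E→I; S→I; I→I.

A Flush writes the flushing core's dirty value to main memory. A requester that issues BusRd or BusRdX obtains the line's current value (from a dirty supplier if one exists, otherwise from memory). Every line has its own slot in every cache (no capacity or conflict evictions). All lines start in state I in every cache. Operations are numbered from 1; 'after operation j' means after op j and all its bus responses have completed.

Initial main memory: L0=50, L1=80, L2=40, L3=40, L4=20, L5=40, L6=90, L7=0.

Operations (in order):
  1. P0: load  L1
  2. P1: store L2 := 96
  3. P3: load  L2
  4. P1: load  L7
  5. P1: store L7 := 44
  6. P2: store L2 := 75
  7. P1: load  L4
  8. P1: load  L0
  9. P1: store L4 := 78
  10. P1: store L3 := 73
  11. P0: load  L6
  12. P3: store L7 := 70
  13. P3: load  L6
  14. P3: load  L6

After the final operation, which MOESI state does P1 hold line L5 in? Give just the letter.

state = I

[1] P0: load  L1 | P0:E(80), P1:I, P2:I, P3:I | bus: BusRd
[2] P1: store L2 := 96 | P0:I, P1:M(96), P2:I, P3:I | bus: BusRdX
[3] P3: load  L2 | P0:I, P1:O(96), P2:I, P3:S(96) | bus: BusRd
[4] P1: load  L7 | P0:I, P1:E(0), P2:I, P3:I | bus: BusRd
[5] P1: store L7 := 44 | P0:I, P1:M(44), P2:I, P3:I | bus: none
[6] P2: store L2 := 75 | P0:I, P1:I, P2:M(75), P3:I | bus: BusRdX,Flush
[7] P1: load  L4 | P0:I, P1:E(20), P2:I, P3:I | bus: BusRd
[8] P1: load  L0 | P0:I, P1:E(50), P2:I, P3:I | bus: BusRd
[9] P1: store L4 := 78 | P0:I, P1:M(78), P2:I, P3:I | bus: none
[10] P1: store L3 := 73 | P0:I, P1:M(73), P2:I, P3:I | bus: BusRdX
[11] P0: load  L6 | P0:E(90), P1:I, P2:I, P3:I | bus: BusRd
[12] P3: store L7 := 70 | P0:I, P1:I, P2:I, P3:M(70) | bus: BusRdX,Flush
[13] P3: load  L6 | P0:S(90), P1:I, P2:I, P3:S(90) | bus: BusRd
[14] P3: load  L6 | P0:S(90), P1:I, P2:I, P3:S(90) | bus: none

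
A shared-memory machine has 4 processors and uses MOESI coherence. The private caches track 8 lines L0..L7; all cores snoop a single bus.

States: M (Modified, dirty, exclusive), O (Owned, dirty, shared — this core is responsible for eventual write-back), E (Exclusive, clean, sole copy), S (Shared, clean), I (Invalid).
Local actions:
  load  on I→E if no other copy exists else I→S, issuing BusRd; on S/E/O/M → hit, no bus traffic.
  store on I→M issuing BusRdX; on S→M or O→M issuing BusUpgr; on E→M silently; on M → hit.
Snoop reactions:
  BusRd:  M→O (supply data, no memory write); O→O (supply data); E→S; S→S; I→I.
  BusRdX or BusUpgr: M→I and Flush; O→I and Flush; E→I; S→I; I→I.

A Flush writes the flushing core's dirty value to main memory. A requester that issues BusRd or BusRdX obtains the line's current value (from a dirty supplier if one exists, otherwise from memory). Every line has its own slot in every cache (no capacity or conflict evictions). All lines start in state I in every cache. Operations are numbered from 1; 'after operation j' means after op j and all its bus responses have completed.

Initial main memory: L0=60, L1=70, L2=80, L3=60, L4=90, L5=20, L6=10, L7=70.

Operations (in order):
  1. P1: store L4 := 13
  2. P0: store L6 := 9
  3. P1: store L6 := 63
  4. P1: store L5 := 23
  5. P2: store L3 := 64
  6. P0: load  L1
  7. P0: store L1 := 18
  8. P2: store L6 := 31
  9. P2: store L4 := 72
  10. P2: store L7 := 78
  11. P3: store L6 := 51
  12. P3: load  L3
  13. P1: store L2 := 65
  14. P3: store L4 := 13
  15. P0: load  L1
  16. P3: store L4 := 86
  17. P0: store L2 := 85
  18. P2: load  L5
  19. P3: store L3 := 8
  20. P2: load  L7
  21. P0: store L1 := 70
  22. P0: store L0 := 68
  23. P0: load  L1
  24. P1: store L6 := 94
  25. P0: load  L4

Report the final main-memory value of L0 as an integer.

step 1: P1: store L4 := 13  ⟶  IMII  (L4)  txn=BusRdX  M[L4]=90
step 2: P0: store L6 := 9  ⟶  MIII  (L6)  txn=BusRdX  M[L6]=10
step 3: P1: store L6 := 63  ⟶  IMII  (L6)  txn=BusRdX+Flush  M[L6]=9
step 4: P1: store L5 := 23  ⟶  IMII  (L5)  txn=BusRdX  M[L5]=20
step 5: P2: store L3 := 64  ⟶  IIMI  (L3)  txn=BusRdX  M[L3]=60
step 6: P0: load  L1  ⟶  EIII  (L1)  txn=BusRd  M[L1]=70
step 7: P0: store L1 := 18  ⟶  MIII  (L1)  txn=∅  M[L1]=70
step 8: P2: store L6 := 31  ⟶  IIMI  (L6)  txn=BusRdX+Flush  M[L6]=63
step 9: P2: store L4 := 72  ⟶  IIMI  (L4)  txn=BusRdX+Flush  M[L4]=13
step 10: P2: store L7 := 78  ⟶  IIMI  (L7)  txn=BusRdX  M[L7]=70
step 11: P3: store L6 := 51  ⟶  IIIM  (L6)  txn=BusRdX+Flush  M[L6]=31
step 12: P3: load  L3  ⟶  IIOS  (L3)  txn=BusRd  M[L3]=60
step 13: P1: store L2 := 65  ⟶  IMII  (L2)  txn=BusRdX  M[L2]=80
step 14: P3: store L4 := 13  ⟶  IIIM  (L4)  txn=BusRdX+Flush  M[L4]=72
step 15: P0: load  L1  ⟶  MIII  (L1)  txn=∅  M[L1]=70
step 16: P3: store L4 := 86  ⟶  IIIM  (L4)  txn=∅  M[L4]=72
step 17: P0: store L2 := 85  ⟶  MIII  (L2)  txn=BusRdX+Flush  M[L2]=65
step 18: P2: load  L5  ⟶  IOSI  (L5)  txn=BusRd  M[L5]=20
step 19: P3: store L3 := 8  ⟶  IIIM  (L3)  txn=BusUpgr+Flush  M[L3]=64
step 20: P2: load  L7  ⟶  IIMI  (L7)  txn=∅  M[L7]=70
step 21: P0: store L1 := 70  ⟶  MIII  (L1)  txn=∅  M[L1]=70
step 22: P0: store L0 := 68  ⟶  MIII  (L0)  txn=BusRdX  M[L0]=60
step 23: P0: load  L1  ⟶  MIII  (L1)  txn=∅  M[L1]=70
step 24: P1: store L6 := 94  ⟶  IMII  (L6)  txn=BusRdX+Flush  M[L6]=51
step 25: P0: load  L4  ⟶  SIIO  (L4)  txn=BusRd  M[L4]=72

memory[L0] = 60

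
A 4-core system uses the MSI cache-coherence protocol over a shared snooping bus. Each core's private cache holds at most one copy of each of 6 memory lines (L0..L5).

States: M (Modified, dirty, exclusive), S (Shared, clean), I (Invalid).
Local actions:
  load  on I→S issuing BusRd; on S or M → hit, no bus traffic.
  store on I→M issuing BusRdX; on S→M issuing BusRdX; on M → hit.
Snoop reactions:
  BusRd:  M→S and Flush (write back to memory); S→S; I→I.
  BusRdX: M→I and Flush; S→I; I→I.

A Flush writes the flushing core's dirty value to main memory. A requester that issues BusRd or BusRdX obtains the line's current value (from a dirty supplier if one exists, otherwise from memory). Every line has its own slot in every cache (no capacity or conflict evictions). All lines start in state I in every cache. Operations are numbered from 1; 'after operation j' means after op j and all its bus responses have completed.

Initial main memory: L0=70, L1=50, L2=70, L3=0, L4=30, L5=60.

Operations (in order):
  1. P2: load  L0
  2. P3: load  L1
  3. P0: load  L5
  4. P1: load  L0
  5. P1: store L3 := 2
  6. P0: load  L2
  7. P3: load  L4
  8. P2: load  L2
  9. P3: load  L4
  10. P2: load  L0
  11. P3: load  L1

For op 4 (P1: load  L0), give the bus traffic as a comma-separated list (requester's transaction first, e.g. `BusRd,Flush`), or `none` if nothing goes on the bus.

bus = BusRd

1. P2: load  L0  bus=[BusRd]  L0: P0=I P1=I P2=S P3=I  mem[L0]=70
2. P3: load  L1  bus=[BusRd]  L1: P0=I P1=I P2=I P3=S  mem[L1]=50
3. P0: load  L5  bus=[BusRd]  L5: P0=S P1=I P2=I P3=I  mem[L5]=60
4. P1: load  L0  bus=[BusRd]  L0: P0=I P1=S P2=S P3=I  mem[L0]=70
5. P1: store L3 := 2  bus=[BusRdX]  L3: P0=I P1=M P2=I P3=I  mem[L3]=0
6. P0: load  L2  bus=[BusRd]  L2: P0=S P1=I P2=I P3=I  mem[L2]=70
7. P3: load  L4  bus=[BusRd]  L4: P0=I P1=I P2=I P3=S  mem[L4]=30
8. P2: load  L2  bus=[BusRd]  L2: P0=S P1=I P2=S P3=I  mem[L2]=70
9. P3: load  L4  bus=[-]  L4: P0=I P1=I P2=I P3=S  mem[L4]=30
10. P2: load  L0  bus=[-]  L0: P0=I P1=S P2=S P3=I  mem[L0]=70
11. P3: load  L1  bus=[-]  L1: P0=I P1=I P2=I P3=S  mem[L1]=50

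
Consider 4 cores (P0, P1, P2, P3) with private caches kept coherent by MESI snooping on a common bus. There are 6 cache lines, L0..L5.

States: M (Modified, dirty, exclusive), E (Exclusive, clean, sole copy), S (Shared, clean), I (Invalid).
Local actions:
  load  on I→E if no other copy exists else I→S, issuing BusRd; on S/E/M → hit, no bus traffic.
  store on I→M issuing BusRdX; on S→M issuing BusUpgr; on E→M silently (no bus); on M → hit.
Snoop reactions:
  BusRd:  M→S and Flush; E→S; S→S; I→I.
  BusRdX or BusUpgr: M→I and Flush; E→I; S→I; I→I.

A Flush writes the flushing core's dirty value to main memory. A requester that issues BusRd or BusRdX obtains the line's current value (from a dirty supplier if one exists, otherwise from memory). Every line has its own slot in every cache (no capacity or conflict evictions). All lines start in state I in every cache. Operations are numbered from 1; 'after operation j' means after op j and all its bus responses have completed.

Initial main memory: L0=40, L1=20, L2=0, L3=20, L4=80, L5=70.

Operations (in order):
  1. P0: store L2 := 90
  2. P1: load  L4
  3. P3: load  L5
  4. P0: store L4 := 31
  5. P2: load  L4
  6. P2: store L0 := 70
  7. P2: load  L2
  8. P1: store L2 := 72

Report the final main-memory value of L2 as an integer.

  op1 P0: store L2 := 90 → M/I/I/I on L2; bus BusRdX; mem=0
  op2 P1: load  L4 → I/E/I/I on L4; bus BusRd; mem=80
  op3 P3: load  L5 → I/I/I/E on L5; bus BusRd; mem=70
  op4 P0: store L4 := 31 → M/I/I/I on L4; bus BusRdX; mem=80
  op5 P2: load  L4 → S/I/S/I on L4; bus BusRd Flush; mem=31
  op6 P2: store L0 := 70 → I/I/M/I on L0; bus BusRdX; mem=40
  op7 P2: load  L2 → S/I/S/I on L2; bus BusRd Flush; mem=90
  op8 P1: store L2 := 72 → I/M/I/I on L2; bus BusRdX; mem=90

memory[L2] = 90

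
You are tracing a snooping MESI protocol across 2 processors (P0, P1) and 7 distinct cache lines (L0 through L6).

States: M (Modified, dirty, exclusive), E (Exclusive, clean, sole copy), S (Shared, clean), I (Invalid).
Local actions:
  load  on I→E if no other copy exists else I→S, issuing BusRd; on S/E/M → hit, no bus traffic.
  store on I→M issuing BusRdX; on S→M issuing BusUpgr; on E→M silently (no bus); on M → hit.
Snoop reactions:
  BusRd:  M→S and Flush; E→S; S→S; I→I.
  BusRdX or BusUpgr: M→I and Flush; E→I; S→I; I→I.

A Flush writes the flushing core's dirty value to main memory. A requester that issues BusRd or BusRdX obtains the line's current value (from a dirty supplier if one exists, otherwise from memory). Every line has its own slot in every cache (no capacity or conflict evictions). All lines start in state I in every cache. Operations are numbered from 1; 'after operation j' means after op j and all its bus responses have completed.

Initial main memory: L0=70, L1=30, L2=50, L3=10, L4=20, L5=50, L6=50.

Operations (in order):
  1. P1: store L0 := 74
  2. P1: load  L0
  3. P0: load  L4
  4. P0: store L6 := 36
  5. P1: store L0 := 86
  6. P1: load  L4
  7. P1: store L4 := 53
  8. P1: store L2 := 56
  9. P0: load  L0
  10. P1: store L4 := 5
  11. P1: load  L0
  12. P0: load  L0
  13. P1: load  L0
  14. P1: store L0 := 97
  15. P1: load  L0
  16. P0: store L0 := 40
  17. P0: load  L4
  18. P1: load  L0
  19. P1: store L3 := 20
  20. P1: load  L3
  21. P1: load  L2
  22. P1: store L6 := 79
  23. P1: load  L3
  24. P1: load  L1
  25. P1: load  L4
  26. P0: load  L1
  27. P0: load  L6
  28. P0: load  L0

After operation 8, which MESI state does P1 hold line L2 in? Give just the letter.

state = M

[1] P1: store L0 := 74 | P0:I, P1:M(74) | bus: BusRdX
[2] P1: load  L0 | P0:I, P1:M(74) | bus: none
[3] P0: load  L4 | P0:E(20), P1:I | bus: BusRd
[4] P0: store L6 := 36 | P0:M(36), P1:I | bus: BusRdX
[5] P1: store L0 := 86 | P0:I, P1:M(86) | bus: none
[6] P1: load  L4 | P0:S(20), P1:S(20) | bus: BusRd
[7] P1: store L4 := 53 | P0:I, P1:M(53) | bus: BusUpgr
[8] P1: store L2 := 56 | P0:I, P1:M(56) | bus: BusRdX
[9] P0: load  L0 | P0:S(86), P1:S(86) | bus: BusRd,Flush
[10] P1: store L4 := 5 | P0:I, P1:M(5) | bus: none
[11] P1: load  L0 | P0:S(86), P1:S(86) | bus: none
[12] P0: load  L0 | P0:S(86), P1:S(86) | bus: none
[13] P1: load  L0 | P0:S(86), P1:S(86) | bus: none
[14] P1: store L0 := 97 | P0:I, P1:M(97) | bus: BusUpgr
[15] P1: load  L0 | P0:I, P1:M(97) | bus: none
[16] P0: store L0 := 40 | P0:M(40), P1:I | bus: BusRdX,Flush
[17] P0: load  L4 | P0:S(5), P1:S(5) | bus: BusRd,Flush
[18] P1: load  L0 | P0:S(40), P1:S(40) | bus: BusRd,Flush
[19] P1: store L3 := 20 | P0:I, P1:M(20) | bus: BusRdX
[20] P1: load  L3 | P0:I, P1:M(20) | bus: none
[21] P1: load  L2 | P0:I, P1:M(56) | bus: none
[22] P1: store L6 := 79 | P0:I, P1:M(79) | bus: BusRdX,Flush
[23] P1: load  L3 | P0:I, P1:M(20) | bus: none
[24] P1: load  L1 | P0:I, P1:E(30) | bus: BusRd
[25] P1: load  L4 | P0:S(5), P1:S(5) | bus: none
[26] P0: load  L1 | P0:S(30), P1:S(30) | bus: BusRd
[27] P0: load  L6 | P0:S(79), P1:S(79) | bus: BusRd,Flush
[28] P0: load  L0 | P0:S(40), P1:S(40) | bus: none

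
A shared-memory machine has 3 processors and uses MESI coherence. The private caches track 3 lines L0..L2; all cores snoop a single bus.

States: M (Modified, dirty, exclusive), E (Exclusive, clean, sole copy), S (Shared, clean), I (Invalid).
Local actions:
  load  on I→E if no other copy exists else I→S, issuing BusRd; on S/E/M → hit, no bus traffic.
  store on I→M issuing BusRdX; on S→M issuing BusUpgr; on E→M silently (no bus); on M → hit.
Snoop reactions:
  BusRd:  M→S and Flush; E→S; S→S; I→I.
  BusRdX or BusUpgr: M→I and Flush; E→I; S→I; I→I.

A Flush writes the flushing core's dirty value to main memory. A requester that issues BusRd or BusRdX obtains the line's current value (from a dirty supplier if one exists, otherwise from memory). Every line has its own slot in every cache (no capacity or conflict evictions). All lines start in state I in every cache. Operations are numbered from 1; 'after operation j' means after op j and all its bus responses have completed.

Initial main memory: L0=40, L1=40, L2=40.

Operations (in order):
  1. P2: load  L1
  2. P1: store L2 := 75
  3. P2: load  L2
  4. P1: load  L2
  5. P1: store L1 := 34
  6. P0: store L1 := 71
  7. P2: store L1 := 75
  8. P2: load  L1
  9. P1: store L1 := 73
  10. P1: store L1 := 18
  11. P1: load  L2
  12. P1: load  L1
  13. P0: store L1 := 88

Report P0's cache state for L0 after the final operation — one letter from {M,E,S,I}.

state = I

step 1: P2: load  L1  ⟶  IIE  (L1)  txn=BusRd  M[L1]=40
step 2: P1: store L2 := 75  ⟶  IMI  (L2)  txn=BusRdX  M[L2]=40
step 3: P2: load  L2  ⟶  ISS  (L2)  txn=BusRd+Flush  M[L2]=75
step 4: P1: load  L2  ⟶  ISS  (L2)  txn=∅  M[L2]=75
step 5: P1: store L1 := 34  ⟶  IMI  (L1)  txn=BusRdX  M[L1]=40
step 6: P0: store L1 := 71  ⟶  MII  (L1)  txn=BusRdX+Flush  M[L1]=34
step 7: P2: store L1 := 75  ⟶  IIM  (L1)  txn=BusRdX+Flush  M[L1]=71
step 8: P2: load  L1  ⟶  IIM  (L1)  txn=∅  M[L1]=71
step 9: P1: store L1 := 73  ⟶  IMI  (L1)  txn=BusRdX+Flush  M[L1]=75
step 10: P1: store L1 := 18  ⟶  IMI  (L1)  txn=∅  M[L1]=75
step 11: P1: load  L2  ⟶  ISS  (L2)  txn=∅  M[L2]=75
step 12: P1: load  L1  ⟶  IMI  (L1)  txn=∅  M[L1]=75
step 13: P0: store L1 := 88  ⟶  MII  (L1)  txn=BusRdX+Flush  M[L1]=18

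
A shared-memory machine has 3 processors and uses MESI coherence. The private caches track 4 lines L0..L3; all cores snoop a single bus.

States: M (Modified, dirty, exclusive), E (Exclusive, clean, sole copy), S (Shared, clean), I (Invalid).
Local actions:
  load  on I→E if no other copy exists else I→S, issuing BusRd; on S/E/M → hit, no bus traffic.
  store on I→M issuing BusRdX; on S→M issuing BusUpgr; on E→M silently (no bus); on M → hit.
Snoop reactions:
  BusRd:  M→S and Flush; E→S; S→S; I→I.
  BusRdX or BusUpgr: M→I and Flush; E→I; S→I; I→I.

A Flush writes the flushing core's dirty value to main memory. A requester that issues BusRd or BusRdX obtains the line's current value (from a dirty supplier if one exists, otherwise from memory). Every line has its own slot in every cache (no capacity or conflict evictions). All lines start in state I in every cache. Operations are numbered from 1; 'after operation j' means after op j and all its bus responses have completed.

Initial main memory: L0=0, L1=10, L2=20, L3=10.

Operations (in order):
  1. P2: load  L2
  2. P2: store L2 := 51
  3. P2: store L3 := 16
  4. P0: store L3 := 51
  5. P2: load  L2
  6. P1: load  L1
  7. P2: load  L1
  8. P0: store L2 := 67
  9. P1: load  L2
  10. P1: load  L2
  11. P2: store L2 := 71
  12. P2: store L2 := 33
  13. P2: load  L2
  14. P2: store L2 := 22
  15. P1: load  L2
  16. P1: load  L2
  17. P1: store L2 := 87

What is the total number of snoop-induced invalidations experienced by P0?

  op1 P2: load  L2 → I/I/E on L2; bus BusRd; mem=20
  op2 P2: store L2 := 51 → I/I/M on L2; bus (none); mem=20
  op3 P2: store L3 := 16 → I/I/M on L3; bus BusRdX; mem=10
  op4 P0: store L3 := 51 → M/I/I on L3; bus BusRdX Flush; mem=16
  op5 P2: load  L2 → I/I/M on L2; bus (none); mem=20
  op6 P1: load  L1 → I/E/I on L1; bus BusRd; mem=10
  op7 P2: load  L1 → I/S/S on L1; bus BusRd; mem=10
  op8 P0: store L2 := 67 → M/I/I on L2; bus BusRdX Flush; mem=51
  op9 P1: load  L2 → S/S/I on L2; bus BusRd Flush; mem=67
  op10 P1: load  L2 → S/S/I on L2; bus (none); mem=67
  op11 P2: store L2 := 71 → I/I/M on L2; bus BusRdX; mem=67
  op12 P2: store L2 := 33 → I/I/M on L2; bus (none); mem=67
  op13 P2: load  L2 → I/I/M on L2; bus (none); mem=67
  op14 P2: store L2 := 22 → I/I/M on L2; bus (none); mem=67
  op15 P1: load  L2 → I/S/S on L2; bus BusRd Flush; mem=22
  op16 P1: load  L2 → I/S/S on L2; bus (none); mem=22
  op17 P1: store L2 := 87 → I/M/I on L2; bus BusUpgr; mem=22

invalidations = 1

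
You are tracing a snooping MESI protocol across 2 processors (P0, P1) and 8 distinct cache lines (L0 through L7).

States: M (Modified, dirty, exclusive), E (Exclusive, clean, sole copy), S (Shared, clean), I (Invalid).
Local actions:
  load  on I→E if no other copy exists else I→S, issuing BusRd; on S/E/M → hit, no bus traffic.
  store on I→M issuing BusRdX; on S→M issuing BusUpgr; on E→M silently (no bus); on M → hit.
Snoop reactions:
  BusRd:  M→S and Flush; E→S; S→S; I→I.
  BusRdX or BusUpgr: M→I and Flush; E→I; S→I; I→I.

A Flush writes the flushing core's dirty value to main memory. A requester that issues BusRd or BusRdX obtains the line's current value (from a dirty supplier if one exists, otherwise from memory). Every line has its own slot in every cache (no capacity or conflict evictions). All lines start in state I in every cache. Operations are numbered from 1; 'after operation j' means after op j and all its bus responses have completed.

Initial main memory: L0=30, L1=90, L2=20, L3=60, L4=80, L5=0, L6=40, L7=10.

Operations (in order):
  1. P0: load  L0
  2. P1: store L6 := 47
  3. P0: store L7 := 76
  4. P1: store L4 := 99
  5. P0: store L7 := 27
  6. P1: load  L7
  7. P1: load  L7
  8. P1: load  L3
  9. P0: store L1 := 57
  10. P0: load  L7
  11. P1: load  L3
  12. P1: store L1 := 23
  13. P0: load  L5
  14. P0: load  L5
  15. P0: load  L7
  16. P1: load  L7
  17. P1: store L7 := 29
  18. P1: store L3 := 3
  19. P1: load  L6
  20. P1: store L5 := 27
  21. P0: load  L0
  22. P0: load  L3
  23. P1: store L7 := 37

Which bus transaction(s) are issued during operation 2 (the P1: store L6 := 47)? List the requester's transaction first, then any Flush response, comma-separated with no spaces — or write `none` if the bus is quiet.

1. P0: load  L0  bus=[BusRd]  L0: P0=E P1=I  mem[L0]=30
2. P1: store L6 := 47  bus=[BusRdX]  L6: P0=I P1=M  mem[L6]=40
3. P0: store L7 := 76  bus=[BusRdX]  L7: P0=M P1=I  mem[L7]=10
4. P1: store L4 := 99  bus=[BusRdX]  L4: P0=I P1=M  mem[L4]=80
5. P0: store L7 := 27  bus=[-]  L7: P0=M P1=I  mem[L7]=10
6. P1: load  L7  bus=[BusRd,Flush]  L7: P0=S P1=S  mem[L7]=27
7. P1: load  L7  bus=[-]  L7: P0=S P1=S  mem[L7]=27
8. P1: load  L3  bus=[BusRd]  L3: P0=I P1=E  mem[L3]=60
9. P0: store L1 := 57  bus=[BusRdX]  L1: P0=M P1=I  mem[L1]=90
10. P0: load  L7  bus=[-]  L7: P0=S P1=S  mem[L7]=27
11. P1: load  L3  bus=[-]  L3: P0=I P1=E  mem[L3]=60
12. P1: store L1 := 23  bus=[BusRdX,Flush]  L1: P0=I P1=M  mem[L1]=57
13. P0: load  L5  bus=[BusRd]  L5: P0=E P1=I  mem[L5]=0
14. P0: load  L5  bus=[-]  L5: P0=E P1=I  mem[L5]=0
15. P0: load  L7  bus=[-]  L7: P0=S P1=S  mem[L7]=27
16. P1: load  L7  bus=[-]  L7: P0=S P1=S  mem[L7]=27
17. P1: store L7 := 29  bus=[BusUpgr]  L7: P0=I P1=M  mem[L7]=27
18. P1: store L3 := 3  bus=[-]  L3: P0=I P1=M  mem[L3]=60
19. P1: load  L6  bus=[-]  L6: P0=I P1=M  mem[L6]=40
20. P1: store L5 := 27  bus=[BusRdX]  L5: P0=I P1=M  mem[L5]=0
21. P0: load  L0  bus=[-]  L0: P0=E P1=I  mem[L0]=30
22. P0: load  L3  bus=[BusRd,Flush]  L3: P0=S P1=S  mem[L3]=3
23. P1: store L7 := 37  bus=[-]  L7: P0=I P1=M  mem[L7]=27

bus = BusRdX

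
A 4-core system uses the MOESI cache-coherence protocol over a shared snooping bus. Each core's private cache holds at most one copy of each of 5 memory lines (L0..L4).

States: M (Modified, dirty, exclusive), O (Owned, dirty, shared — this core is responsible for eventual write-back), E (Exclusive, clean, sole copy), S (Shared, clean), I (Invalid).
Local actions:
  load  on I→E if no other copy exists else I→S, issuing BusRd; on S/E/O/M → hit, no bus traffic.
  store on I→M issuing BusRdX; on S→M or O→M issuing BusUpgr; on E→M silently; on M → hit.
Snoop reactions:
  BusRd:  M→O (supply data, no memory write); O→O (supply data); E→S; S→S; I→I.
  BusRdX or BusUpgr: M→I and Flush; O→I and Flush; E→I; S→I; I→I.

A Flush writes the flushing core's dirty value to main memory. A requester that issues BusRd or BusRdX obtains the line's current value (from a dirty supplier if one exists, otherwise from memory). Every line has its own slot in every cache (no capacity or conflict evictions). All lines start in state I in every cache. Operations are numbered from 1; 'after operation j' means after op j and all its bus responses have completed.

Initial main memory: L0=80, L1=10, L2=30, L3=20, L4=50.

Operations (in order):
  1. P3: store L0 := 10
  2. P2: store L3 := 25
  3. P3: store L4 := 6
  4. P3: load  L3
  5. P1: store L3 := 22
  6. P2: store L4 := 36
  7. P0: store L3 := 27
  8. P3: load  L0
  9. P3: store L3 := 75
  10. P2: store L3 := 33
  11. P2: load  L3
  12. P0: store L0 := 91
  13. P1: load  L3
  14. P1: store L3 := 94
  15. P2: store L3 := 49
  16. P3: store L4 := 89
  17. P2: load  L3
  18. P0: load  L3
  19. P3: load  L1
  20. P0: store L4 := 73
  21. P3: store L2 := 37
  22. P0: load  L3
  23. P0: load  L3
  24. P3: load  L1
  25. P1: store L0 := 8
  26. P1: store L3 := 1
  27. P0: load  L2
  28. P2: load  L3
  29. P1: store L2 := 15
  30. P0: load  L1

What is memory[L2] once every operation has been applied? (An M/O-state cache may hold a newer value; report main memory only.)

memory[L2] = 37

  op1 P3: store L0 := 10 → I/I/I/M on L0; bus BusRdX; mem=80
  op2 P2: store L3 := 25 → I/I/M/I on L3; bus BusRdX; mem=20
  op3 P3: store L4 := 6 → I/I/I/M on L4; bus BusRdX; mem=50
  op4 P3: load  L3 → I/I/O/S on L3; bus BusRd; mem=20
  op5 P1: store L3 := 22 → I/M/I/I on L3; bus BusRdX Flush; mem=25
  op6 P2: store L4 := 36 → I/I/M/I on L4; bus BusRdX Flush; mem=6
  op7 P0: store L3 := 27 → M/I/I/I on L3; bus BusRdX Flush; mem=22
  op8 P3: load  L0 → I/I/I/M on L0; bus (none); mem=80
  op9 P3: store L3 := 75 → I/I/I/M on L3; bus BusRdX Flush; mem=27
  op10 P2: store L3 := 33 → I/I/M/I on L3; bus BusRdX Flush; mem=75
  op11 P2: load  L3 → I/I/M/I on L3; bus (none); mem=75
  op12 P0: store L0 := 91 → M/I/I/I on L0; bus BusRdX Flush; mem=10
  op13 P1: load  L3 → I/S/O/I on L3; bus BusRd; mem=75
  op14 P1: store L3 := 94 → I/M/I/I on L3; bus BusUpgr Flush; mem=33
  op15 P2: store L3 := 49 → I/I/M/I on L3; bus BusRdX Flush; mem=94
  op16 P3: store L4 := 89 → I/I/I/M on L4; bus BusRdX Flush; mem=36
  op17 P2: load  L3 → I/I/M/I on L3; bus (none); mem=94
  op18 P0: load  L3 → S/I/O/I on L3; bus BusRd; mem=94
  op19 P3: load  L1 → I/I/I/E on L1; bus BusRd; mem=10
  op20 P0: store L4 := 73 → M/I/I/I on L4; bus BusRdX Flush; mem=89
  op21 P3: store L2 := 37 → I/I/I/M on L2; bus BusRdX; mem=30
  op22 P0: load  L3 → S/I/O/I on L3; bus (none); mem=94
  op23 P0: load  L3 → S/I/O/I on L3; bus (none); mem=94
  op24 P3: load  L1 → I/I/I/E on L1; bus (none); mem=10
  op25 P1: store L0 := 8 → I/M/I/I on L0; bus BusRdX Flush; mem=91
  op26 P1: store L3 := 1 → I/M/I/I on L3; bus BusRdX Flush; mem=49
  op27 P0: load  L2 → S/I/I/O on L2; bus BusRd; mem=30
  op28 P2: load  L3 → I/O/S/I on L3; bus BusRd; mem=49
  op29 P1: store L2 := 15 → I/M/I/I on L2; bus BusRdX Flush; mem=37
  op30 P0: load  L1 → S/I/I/S on L1; bus BusRd; mem=10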